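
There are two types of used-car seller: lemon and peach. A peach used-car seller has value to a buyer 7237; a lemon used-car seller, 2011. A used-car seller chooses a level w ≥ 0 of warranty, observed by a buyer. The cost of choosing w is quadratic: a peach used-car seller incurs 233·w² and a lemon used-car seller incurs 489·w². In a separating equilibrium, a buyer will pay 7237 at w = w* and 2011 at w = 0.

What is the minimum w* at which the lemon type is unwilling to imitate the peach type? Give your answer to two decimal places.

3.27

The lemon type at w = 0 receives 2011; imitating at w* yields 7237 − 489·w*².
Indifference: 2011 = 7237 − 489·w*², so w*² = (7237 − 2011) / 489 ≈ 10.6871.
w* = √10.6871 ≈ 3.27.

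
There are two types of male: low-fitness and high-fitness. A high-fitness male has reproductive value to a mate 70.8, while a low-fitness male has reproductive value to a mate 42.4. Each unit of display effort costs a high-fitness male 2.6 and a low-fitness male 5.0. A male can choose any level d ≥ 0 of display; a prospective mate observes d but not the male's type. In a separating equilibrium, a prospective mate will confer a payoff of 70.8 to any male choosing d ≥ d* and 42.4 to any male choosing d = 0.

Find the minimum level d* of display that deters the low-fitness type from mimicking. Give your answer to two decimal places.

5.68

A low-fitness male choosing d = 0 receives 42.4.
Imitating at d* instead would pay 70.8 at cost 5.0·d*, netting 70.8 − 5.0·d*.
Indifference: 42.4 = 70.8 − 5.0·d*, so d* = (70.8 − 42.4) / 5.0 = 5.68.
At d* the low-fitness type's incentive constraint just binds; the high-fitness type strictly prefers d* since its per-unit cost is lower.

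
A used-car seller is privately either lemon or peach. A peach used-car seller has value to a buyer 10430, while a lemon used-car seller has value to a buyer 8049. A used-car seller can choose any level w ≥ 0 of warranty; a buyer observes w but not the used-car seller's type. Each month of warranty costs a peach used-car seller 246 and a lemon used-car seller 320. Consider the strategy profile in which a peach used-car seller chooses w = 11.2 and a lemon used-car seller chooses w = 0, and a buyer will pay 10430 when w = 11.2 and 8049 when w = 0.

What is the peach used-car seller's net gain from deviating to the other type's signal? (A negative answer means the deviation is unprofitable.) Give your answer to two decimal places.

374.20

Playing w = 11.2 the peach used-car seller receives 10430 − 246 × 11.2 = 7674.8.
Deviating to w = 0 yields 8049 instead.
Gain from deviating: 8049 − 7674.8 = 374.20.
The gain is positive, so the peach type's incentive-compatibility constraint is violated — this profile is not a separating equilibrium.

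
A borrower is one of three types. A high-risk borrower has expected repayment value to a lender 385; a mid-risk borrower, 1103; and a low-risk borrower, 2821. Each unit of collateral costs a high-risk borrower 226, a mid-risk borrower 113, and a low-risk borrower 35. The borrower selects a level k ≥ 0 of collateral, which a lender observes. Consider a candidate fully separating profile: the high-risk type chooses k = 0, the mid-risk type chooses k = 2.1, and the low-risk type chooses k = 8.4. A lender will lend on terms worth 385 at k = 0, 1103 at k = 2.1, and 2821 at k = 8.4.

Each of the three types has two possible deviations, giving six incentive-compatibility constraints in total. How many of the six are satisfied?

Low-risk (own payoff 2821 − 35×8.4 = 2527): to k=0 gives 385 → no gain ✓; to k=2.1 gives 1103 − 35×2.1 = 1029.5 → no gain ✓.
Mid-risk (own payoff 1103 − 113×2.1 = 865.7): to k=0 gives 385 → no gain ✓; to k=8.4 gives 2821 − 113×8.4 = 1871.8 → profitable ✗.
High-risk (own payoff 385): to k=2.1 gives 1103 − 226×2.1 = 628.4 → profitable ✗; to k=8.4 gives 2821 − 226×8.4 = 922.6 → profitable ✗.
3 of the 6 constraints hold; not an equilibrium.

3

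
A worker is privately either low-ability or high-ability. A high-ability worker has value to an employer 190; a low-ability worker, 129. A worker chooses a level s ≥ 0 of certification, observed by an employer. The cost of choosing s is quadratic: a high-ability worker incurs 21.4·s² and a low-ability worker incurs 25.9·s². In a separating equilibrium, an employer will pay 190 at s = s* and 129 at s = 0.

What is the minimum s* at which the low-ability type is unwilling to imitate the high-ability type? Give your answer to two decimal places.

The low-ability type at s = 0 receives 129; imitating at s* yields 190 − 25.9·s*².
Indifference: 129 = 190 − 25.9·s*², so s*² = (190 − 129) / 25.9 ≈ 2.3552.
s* = √2.3552 ≈ 1.53.

1.53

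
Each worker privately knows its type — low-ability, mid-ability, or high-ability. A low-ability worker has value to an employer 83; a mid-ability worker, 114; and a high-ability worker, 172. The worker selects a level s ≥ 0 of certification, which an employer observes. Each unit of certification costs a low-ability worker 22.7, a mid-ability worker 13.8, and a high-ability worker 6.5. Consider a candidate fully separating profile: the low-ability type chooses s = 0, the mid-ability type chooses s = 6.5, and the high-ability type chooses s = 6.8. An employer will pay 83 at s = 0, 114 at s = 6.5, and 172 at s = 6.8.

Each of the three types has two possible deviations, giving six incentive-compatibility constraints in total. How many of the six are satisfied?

High-ability (own payoff 172 − 6.5×6.8 = 127.8): to s=0 gives 83 → no gain ✓; to s=6.5 gives 114 − 6.5×6.5 = 71.75 → no gain ✓.
Low-ability (own payoff 83): to s=6.5 gives 114 − 22.7×6.5 = -33.55 → no gain ✓; to s=6.8 gives 172 − 22.7×6.8 = 17.64 → no gain ✓.
Mid-ability (own payoff 114 − 13.8×6.5 = 24.3): to s=0 gives 83 → profitable ✗; to s=6.8 gives 172 − 13.8×6.8 = 78.16 → profitable ✗.
4 of the 6 constraints hold; not an equilibrium.

4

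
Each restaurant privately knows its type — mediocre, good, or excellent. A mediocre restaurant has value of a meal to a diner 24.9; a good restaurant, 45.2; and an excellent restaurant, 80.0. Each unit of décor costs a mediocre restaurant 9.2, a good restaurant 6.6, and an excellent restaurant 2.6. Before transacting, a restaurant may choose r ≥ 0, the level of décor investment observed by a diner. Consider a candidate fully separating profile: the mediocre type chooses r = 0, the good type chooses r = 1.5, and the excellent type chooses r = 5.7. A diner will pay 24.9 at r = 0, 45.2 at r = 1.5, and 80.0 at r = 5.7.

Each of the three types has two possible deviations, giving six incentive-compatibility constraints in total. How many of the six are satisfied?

Excellent (own payoff 80.0 − 2.6×5.7 = 65.18): to r=0 gives 24.9 → no gain ✓; to r=1.5 gives 45.2 − 2.6×1.5 = 41.3 → no gain ✓.
Mediocre (own payoff 24.9): to r=1.5 gives 45.2 − 9.2×1.5 = 31.4 → profitable ✗; to r=5.7 gives 80.0 − 9.2×5.7 = 27.56 → profitable ✗.
Good (own payoff 45.2 − 6.6×1.5 = 35.3): to r=0 gives 24.9 → no gain ✓; to r=5.7 gives 80.0 − 6.6×5.7 = 42.38 → profitable ✗.
3 of the 6 constraints hold; not an equilibrium.

3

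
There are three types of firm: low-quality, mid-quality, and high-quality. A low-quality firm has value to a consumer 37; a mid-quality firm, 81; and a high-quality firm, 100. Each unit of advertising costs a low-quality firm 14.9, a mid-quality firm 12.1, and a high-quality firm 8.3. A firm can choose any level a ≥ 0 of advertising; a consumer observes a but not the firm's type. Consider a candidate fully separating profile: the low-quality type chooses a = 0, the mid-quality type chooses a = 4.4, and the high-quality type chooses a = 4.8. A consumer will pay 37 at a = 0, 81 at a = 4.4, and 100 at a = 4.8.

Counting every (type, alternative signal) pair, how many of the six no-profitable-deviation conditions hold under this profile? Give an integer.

High-quality (own payoff 100 − 8.3×4.8 = 60.16): to a=0 gives 37 → no gain ✓; to a=4.4 gives 81 − 8.3×4.4 = 44.48 → no gain ✓.
Low-quality (own payoff 37): to a=4.4 gives 81 − 14.9×4.4 = 15.44 → no gain ✓; to a=4.8 gives 100 − 14.9×4.8 = 28.48 → no gain ✓.
Mid-quality (own payoff 81 − 12.1×4.4 = 27.76): to a=0 gives 37 → profitable ✗; to a=4.8 gives 100 − 12.1×4.8 = 41.92 → profitable ✗.
4 of the 6 constraints hold; not an equilibrium.

4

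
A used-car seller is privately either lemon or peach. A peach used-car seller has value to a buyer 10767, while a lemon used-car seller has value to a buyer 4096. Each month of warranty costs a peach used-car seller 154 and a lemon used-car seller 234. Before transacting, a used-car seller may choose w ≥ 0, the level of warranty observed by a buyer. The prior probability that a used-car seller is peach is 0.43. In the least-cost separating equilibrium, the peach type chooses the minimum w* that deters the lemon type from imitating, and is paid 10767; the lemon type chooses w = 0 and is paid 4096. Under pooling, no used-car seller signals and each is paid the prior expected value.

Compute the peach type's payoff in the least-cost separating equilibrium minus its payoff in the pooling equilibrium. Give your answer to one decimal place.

-587.8

Least-cost separating signal: w* solves 4096 = 10767 − 234·w*, so w* = (10767 − 4096)/234 ≈ 28.5085.
Peach type's separating payoff: 10767 − 154 × w* = 10767 − 154 × (10767 − 4096)/234 = 10767 − 1027334/234 ≈ 6376.684.
Pooling payoff: 0.43 × 10767 + 0.57 × 4096 = 6964.53.
Difference: 6376.684 − 6964.53 = -587.846, i.e. -587.8 to one decimal place.
The peach type would prefer the pooling outcome.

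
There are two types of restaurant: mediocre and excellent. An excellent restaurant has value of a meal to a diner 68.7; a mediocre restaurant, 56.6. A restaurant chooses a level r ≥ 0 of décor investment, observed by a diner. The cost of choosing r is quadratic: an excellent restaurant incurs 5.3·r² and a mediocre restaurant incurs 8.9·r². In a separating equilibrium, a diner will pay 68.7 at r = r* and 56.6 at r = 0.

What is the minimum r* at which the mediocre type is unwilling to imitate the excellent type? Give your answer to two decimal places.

The mediocre type at r = 0 receives 56.6; imitating at r* yields 68.7 − 8.9·r*².
Indifference: 56.6 = 68.7 − 8.9·r*², so r*² = (68.7 − 56.6) / 8.9 ≈ 1.3596.
r* = √1.3596 ≈ 1.17.

1.17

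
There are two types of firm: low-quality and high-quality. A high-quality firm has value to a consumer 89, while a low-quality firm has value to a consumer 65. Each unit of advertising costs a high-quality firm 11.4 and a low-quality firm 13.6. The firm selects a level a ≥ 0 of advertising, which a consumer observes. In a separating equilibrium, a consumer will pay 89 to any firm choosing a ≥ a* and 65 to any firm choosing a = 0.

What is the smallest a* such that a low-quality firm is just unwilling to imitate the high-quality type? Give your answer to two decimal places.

A low-quality firm choosing a = 0 receives 65.
Imitating at a* instead would pay 89 at cost 13.6·a*, netting 89 − 13.6·a*.
Indifference: 65 = 89 − 13.6·a*, so a* = (89 − 65) / 13.6 ≈ 1.76.
At a* the low-quality type's incentive constraint just binds; the high-quality type strictly prefers a* since its per-unit cost is lower.

1.76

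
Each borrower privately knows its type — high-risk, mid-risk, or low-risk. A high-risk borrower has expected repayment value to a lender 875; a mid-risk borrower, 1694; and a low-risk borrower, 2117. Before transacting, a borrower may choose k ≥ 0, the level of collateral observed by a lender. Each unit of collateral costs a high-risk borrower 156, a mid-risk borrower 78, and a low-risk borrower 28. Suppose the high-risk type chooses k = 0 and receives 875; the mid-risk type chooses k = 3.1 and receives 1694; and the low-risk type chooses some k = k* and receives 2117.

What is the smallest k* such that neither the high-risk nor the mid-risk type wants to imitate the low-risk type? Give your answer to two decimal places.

Mid-risk type (on-path payoff 1694 − 78×3.1 = 1452.2) won't mimic when 1452.2 ≥ 2117 − 78·k*, i.e. k* ≥ 8.52.
High-risk type (on-path payoff 875) won't mimic when 875 ≥ 2117 − 156·k*, i.e. k* ≥ 7.96.
Both must hold, so k* = max(7.96, 8.52) = 8.52. The mid-risk type's constraint binds.

8.52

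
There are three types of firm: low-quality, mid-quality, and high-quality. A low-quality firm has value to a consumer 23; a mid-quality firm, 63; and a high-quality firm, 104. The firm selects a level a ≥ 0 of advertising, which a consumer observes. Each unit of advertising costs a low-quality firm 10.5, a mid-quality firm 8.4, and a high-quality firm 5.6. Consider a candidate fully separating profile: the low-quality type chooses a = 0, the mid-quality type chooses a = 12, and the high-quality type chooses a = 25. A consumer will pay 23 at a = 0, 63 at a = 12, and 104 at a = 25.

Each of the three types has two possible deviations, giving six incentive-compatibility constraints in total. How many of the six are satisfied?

3

High-quality (own payoff 104 − 5.6×25 = -36): to a=0 gives 23 → profitable ✗; to a=12 gives 63 − 5.6×12 = -4.2 → profitable ✗.
Low-quality (own payoff 23): to a=12 gives 63 − 10.5×12 = -63 → no gain ✓; to a=25 gives 104 − 10.5×25 = -158.5 → no gain ✓.
Mid-quality (own payoff 63 − 8.4×12 = -37.8): to a=0 gives 23 → profitable ✗; to a=25 gives 104 − 8.4×25 = -106 → no gain ✓.
3 of the 6 constraints hold; not an equilibrium.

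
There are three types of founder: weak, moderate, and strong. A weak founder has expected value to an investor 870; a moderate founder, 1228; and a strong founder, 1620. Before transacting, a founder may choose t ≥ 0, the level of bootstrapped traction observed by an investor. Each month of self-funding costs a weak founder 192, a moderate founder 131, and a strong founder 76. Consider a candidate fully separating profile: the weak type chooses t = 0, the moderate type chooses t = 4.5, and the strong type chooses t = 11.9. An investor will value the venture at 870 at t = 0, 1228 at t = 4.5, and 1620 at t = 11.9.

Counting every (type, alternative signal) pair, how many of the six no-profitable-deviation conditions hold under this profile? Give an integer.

3

Strong (own payoff 1620 − 76×11.9 = 715.6): to t=0 gives 870 → profitable ✗; to t=4.5 gives 1228 − 76×4.5 = 886 → profitable ✗.
Moderate (own payoff 1228 − 131×4.5 = 638.5): to t=0 gives 870 → profitable ✗; to t=11.9 gives 1620 − 131×11.9 = 61.1 → no gain ✓.
Weak (own payoff 870): to t=4.5 gives 1228 − 192×4.5 = 364 → no gain ✓; to t=11.9 gives 1620 − 192×11.9 = -664.8 → no gain ✓.
3 of the 6 constraints hold; not an equilibrium.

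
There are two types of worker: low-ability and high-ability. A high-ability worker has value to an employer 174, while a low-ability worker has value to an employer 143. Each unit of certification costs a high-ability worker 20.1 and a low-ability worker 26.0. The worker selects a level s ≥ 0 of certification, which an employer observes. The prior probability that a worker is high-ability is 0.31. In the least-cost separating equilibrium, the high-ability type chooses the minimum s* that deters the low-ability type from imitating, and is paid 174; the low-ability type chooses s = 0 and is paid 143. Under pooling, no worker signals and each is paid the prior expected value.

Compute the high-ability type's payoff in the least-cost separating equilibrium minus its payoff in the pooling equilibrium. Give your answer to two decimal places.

-2.58

Least-cost separating signal: s* solves 143 = 174 − 26.0·s*, so s* = (174 − 143)/26.0 ≈ 1.1923.
High-ability type's separating payoff: 174 − 20.1 × s* = 174 − 20.1 × (174 − 143)/26.0 = 174 − 623.1/26.0 ≈ 150.0346.
Pooling payoff: 0.31 × 174 + 0.69 × 143 = 152.61.
Difference: 150.0346 − 152.61 = -2.5754, i.e. -2.58 to two decimal places.
The high-ability type would prefer the pooling outcome.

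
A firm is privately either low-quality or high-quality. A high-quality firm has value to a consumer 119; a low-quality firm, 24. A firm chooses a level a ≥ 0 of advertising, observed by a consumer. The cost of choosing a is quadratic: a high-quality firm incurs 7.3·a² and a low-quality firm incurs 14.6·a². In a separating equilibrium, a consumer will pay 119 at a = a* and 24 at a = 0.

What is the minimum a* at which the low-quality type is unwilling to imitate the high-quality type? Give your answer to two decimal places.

2.55

The low-quality type at a = 0 receives 24; imitating at a* yields 119 − 14.6·a*².
Indifference: 24 = 119 − 14.6·a*², so a*² = (119 − 24) / 14.6 ≈ 6.5068.
a* = √6.5068 ≈ 2.55.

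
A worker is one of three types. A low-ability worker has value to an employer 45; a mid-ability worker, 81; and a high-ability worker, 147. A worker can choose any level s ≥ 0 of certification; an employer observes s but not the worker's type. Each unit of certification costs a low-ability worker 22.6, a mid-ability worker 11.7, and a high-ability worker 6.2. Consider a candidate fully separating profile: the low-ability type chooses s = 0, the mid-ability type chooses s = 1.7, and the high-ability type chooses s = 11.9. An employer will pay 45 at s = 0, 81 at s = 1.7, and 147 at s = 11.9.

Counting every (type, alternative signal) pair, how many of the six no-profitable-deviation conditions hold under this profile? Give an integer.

Mid-ability (own payoff 81 − 11.7×1.7 = 61.11): to s=0 gives 45 → no gain ✓; to s=11.9 gives 147 − 11.7×11.9 = 7.77 → no gain ✓.
Low-ability (own payoff 45): to s=1.7 gives 81 − 22.6×1.7 = 42.58 → no gain ✓; to s=11.9 gives 147 − 22.6×11.9 = -121.94 → no gain ✓.
High-ability (own payoff 147 − 6.2×11.9 = 73.22): to s=0 gives 45 → no gain ✓; to s=1.7 gives 81 − 6.2×1.7 = 70.46 → no gain ✓.
6 of the 6 constraints hold; this profile is a separating equilibrium.

6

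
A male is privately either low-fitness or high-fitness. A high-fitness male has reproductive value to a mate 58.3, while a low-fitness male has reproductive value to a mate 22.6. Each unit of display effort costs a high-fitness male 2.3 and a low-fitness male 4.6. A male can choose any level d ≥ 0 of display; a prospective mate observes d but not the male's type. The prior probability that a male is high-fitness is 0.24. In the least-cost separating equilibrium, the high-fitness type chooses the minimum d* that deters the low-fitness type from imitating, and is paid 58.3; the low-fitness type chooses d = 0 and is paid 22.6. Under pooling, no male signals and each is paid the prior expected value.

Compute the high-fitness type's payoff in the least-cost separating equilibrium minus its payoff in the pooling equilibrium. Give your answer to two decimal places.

Least-cost separating signal: d* solves 22.6 = 58.3 − 4.6·d*, so d* = (58.3 − 22.6)/4.6 ≈ 7.7609.
High-fitness type's separating payoff: 58.3 − 2.3 × d* = 58.3 − 2.3 × (58.3 − 22.6)/4.6 = 58.3 − 82.11/4.6 = 40.45.
Pooling payoff: 0.24 × 58.3 + 0.76 × 22.6 = 31.168.
Difference: 40.45 − 31.168 = 9.282, i.e. 9.28 to two decimal places.
The high-fitness type prefers to separate.

9.28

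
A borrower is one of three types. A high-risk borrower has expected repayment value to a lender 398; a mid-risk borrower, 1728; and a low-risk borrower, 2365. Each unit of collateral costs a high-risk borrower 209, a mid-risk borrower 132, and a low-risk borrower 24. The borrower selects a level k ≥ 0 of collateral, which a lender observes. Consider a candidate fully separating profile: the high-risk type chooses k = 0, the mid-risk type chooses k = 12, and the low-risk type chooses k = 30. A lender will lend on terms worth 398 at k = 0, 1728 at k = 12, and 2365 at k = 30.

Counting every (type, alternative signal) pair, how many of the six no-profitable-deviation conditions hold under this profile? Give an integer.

5

Low-risk (own payoff 2365 − 24×30 = 1645): to k=0 gives 398 → no gain ✓; to k=12 gives 1728 − 24×12 = 1440 → no gain ✓.
High-risk (own payoff 398): to k=12 gives 1728 − 209×12 = -780 → no gain ✓; to k=30 gives 2365 − 209×30 = -3905 → no gain ✓.
Mid-risk (own payoff 1728 − 132×12 = 144): to k=0 gives 398 → profitable ✗; to k=30 gives 2365 − 132×30 = -1595 → no gain ✓.
5 of the 6 constraints hold; not an equilibrium.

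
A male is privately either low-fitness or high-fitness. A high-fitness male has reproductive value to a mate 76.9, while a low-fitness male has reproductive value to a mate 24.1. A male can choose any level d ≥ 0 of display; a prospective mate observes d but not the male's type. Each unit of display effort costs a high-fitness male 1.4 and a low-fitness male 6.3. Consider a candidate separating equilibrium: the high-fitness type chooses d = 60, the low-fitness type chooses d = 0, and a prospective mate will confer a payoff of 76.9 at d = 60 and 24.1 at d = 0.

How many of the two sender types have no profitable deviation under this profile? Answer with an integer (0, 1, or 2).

1

High-fitness type: signal → 76.9 − 1.4 × 60 = -7.1; deviate to 0 → 24.1. IC fails (-7.1 < 24.1).
Low-fitness type: stay at 0 → 24.1; mimic → 76.9 − 6.3 × 60 = -301.1. IC holds (24.1 ≥ -301.1).
1 of 2 constraints hold, so this profile is not an equilibrium.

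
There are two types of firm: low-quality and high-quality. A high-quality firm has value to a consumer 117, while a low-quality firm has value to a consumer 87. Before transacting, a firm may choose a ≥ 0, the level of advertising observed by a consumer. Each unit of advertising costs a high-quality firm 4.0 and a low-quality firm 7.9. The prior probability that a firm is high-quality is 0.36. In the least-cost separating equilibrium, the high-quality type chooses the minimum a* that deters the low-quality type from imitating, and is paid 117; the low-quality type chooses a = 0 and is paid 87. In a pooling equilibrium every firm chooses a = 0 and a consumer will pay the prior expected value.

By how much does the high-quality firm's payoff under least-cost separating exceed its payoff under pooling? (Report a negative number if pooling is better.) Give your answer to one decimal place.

Least-cost separating signal: a* solves 87 = 117 − 7.9·a*, so a* = (117 − 87)/7.9 ≈ 3.7975.
High-quality type's separating payoff: 117 − 4.0 × a* = 117 − 4.0 × (117 − 87)/7.9 = 117 − 120/7.9 ≈ 101.810.
Pooling payoff: 0.36 × 117 + 0.64 × 87 = 97.8.
Difference: 101.810 − 97.8 = 4.01, i.e. 4.0 to one decimal place.
The high-quality type prefers to separate.

4.0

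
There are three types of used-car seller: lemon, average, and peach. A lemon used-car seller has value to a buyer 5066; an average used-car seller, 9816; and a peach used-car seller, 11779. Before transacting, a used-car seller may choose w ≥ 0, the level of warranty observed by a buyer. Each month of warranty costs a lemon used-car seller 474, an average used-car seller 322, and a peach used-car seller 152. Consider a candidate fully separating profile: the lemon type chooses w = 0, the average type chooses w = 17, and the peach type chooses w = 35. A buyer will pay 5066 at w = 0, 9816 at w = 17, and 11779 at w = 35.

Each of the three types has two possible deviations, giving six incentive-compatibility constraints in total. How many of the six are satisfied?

4

Lemon (own payoff 5066): to w=17 gives 9816 − 474×17 = 1758 → no gain ✓; to w=35 gives 11779 − 474×35 = -4811 → no gain ✓.
Peach (own payoff 11779 − 152×35 = 6459): to w=0 gives 5066 → no gain ✓; to w=17 gives 9816 − 152×17 = 7232 → profitable ✗.
Average (own payoff 9816 − 322×17 = 4342): to w=0 gives 5066 → profitable ✗; to w=35 gives 11779 − 322×35 = 509 → no gain ✓.
4 of the 6 constraints hold; not an equilibrium.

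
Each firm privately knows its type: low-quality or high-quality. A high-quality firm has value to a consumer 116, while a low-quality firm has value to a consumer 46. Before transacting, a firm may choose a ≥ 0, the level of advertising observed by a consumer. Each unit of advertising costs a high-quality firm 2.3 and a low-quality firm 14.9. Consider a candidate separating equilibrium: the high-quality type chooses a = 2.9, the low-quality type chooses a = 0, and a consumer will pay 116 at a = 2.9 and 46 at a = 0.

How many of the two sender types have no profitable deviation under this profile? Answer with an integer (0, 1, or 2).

High-quality type: signal → 116 − 2.3 × 2.9 = 109.33; deviate to 0 → 46. IC holds (109.33 ≥ 46).
Low-quality type: stay at 0 → 46; mimic → 116 − 14.9 × 2.9 = 72.79. IC fails (46 < 72.79).
1 of 2 constraints hold, so this profile is not an equilibrium.

1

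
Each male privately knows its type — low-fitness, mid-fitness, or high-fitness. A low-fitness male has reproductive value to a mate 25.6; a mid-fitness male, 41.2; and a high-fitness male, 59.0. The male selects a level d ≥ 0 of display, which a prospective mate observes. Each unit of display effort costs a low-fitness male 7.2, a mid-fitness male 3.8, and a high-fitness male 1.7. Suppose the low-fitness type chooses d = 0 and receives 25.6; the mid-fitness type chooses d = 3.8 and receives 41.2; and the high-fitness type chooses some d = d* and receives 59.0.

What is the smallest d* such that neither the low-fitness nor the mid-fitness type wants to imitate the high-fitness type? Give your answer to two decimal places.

Low-fitness type (on-path payoff 25.6) won't mimic when 25.6 ≥ 59.0 − 7.2·d*, i.e. d* ≥ 4.64.
Mid-fitness type (on-path payoff 41.2 − 3.8×3.8 = 26.76) won't mimic when 26.76 ≥ 59.0 − 3.8·d*, i.e. d* ≥ 8.48.
Both must hold, so d* = max(4.64, 8.48) = 8.48. The mid-fitness type's constraint binds.

8.48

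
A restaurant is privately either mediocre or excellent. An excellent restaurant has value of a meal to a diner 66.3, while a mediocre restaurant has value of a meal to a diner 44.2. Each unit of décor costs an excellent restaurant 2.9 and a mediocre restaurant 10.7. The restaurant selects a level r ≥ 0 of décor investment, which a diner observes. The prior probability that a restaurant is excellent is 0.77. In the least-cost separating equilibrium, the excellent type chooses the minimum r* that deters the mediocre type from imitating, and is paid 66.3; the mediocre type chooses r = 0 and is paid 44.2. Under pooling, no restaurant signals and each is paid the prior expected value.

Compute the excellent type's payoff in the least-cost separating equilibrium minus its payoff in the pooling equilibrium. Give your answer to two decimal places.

Least-cost separating signal: r* solves 44.2 = 66.3 − 10.7·r*, so r* = (66.3 − 44.2)/10.7 ≈ 2.0654.
Excellent type's separating payoff: 66.3 − 2.9 × r* = 66.3 − 2.9 × (66.3 − 44.2)/10.7 = 66.3 − 64.09/10.7 ≈ 60.3103.
Pooling payoff: 0.77 × 66.3 + 0.23 × 44.2 = 61.217.
Difference: 60.3103 − 61.217 = -0.9067, i.e. -0.91 to two decimal places.
The excellent type would prefer the pooling outcome.

-0.91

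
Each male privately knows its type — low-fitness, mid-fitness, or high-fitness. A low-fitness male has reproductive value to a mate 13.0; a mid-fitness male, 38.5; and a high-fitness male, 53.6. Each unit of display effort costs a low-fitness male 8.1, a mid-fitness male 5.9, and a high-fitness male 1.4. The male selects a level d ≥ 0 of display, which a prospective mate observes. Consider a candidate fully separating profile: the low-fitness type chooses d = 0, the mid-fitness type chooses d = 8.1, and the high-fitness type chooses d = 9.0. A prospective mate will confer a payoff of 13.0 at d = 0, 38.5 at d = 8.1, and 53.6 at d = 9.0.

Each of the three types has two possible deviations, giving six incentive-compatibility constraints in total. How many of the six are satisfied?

High-fitness (own payoff 53.6 − 1.4×9.0 = 41): to d=0 gives 13.0 → no gain ✓; to d=8.1 gives 38.5 − 1.4×8.1 = 27.16 → no gain ✓.
Mid-fitness (own payoff 38.5 − 5.9×8.1 = -9.29): to d=0 gives 13.0 → profitable ✗; to d=9.0 gives 53.6 − 5.9×9.0 = 0.5 → profitable ✗.
Low-fitness (own payoff 13.0): to d=8.1 gives 38.5 − 8.1×8.1 = -27.11 → no gain ✓; to d=9.0 gives 53.6 − 8.1×9.0 = -19.3 → no gain ✓.
4 of the 6 constraints hold; not an equilibrium.

4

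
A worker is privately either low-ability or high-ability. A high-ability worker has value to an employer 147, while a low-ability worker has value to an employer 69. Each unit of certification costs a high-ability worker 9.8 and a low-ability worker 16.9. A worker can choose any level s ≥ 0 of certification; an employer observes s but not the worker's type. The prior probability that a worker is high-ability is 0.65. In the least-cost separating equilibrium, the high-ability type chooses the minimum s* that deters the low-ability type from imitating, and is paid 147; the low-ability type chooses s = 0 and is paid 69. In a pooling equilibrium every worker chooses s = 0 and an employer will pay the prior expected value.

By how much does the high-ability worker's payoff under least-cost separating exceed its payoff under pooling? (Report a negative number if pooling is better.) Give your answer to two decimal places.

Least-cost separating signal: s* solves 69 = 147 − 16.9·s*, so s* = (147 − 69)/16.9 ≈ 4.6154.
High-ability type's separating payoff: 147 − 9.8 × s* = 147 − 9.8 × (147 − 69)/16.9 = 147 − 764.4/16.9 ≈ 101.7692.
Pooling payoff: 0.65 × 147 + 0.35 × 69 = 119.7.
Difference: 101.7692 − 119.7 = -17.9308, i.e. -17.93 to two decimal places.
The high-ability type would prefer the pooling outcome.

-17.93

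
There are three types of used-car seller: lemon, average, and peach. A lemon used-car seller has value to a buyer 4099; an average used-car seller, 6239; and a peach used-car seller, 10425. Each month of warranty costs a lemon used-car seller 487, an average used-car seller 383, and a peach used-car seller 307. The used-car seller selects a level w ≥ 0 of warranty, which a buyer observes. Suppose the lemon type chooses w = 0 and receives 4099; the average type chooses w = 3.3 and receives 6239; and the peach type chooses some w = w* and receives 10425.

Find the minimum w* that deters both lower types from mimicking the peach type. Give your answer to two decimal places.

Lemon type (on-path payoff 4099) won't mimic when 4099 ≥ 10425 − 487·w*, i.e. w* ≥ 12.99.
Average type (on-path payoff 6239 − 383×3.3 = 4975.1) won't mimic when 4975.1 ≥ 10425 − 383·w*, i.e. w* ≥ 14.23.
Both must hold, so w* = max(12.99, 14.23) = 14.23. The average type's constraint binds.

14.23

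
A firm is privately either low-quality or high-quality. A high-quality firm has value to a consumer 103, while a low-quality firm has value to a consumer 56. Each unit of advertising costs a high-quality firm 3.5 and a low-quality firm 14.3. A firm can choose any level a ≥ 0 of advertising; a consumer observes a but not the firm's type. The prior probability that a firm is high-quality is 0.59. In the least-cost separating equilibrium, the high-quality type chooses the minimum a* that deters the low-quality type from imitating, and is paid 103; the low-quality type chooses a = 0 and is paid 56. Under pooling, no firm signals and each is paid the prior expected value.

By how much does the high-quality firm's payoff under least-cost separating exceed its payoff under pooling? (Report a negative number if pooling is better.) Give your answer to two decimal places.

7.77

Least-cost separating signal: a* solves 56 = 103 − 14.3·a*, so a* = (103 − 56)/14.3 ≈ 3.2867.
High-quality type's separating payoff: 103 − 3.5 × a* = 103 − 3.5 × (103 − 56)/14.3 = 103 − 164.5/14.3 ≈ 91.4965.
Pooling payoff: 0.59 × 103 + 0.41 × 56 = 83.73.
Difference: 91.4965 − 83.73 = 7.7665, i.e. 7.77 to two decimal places.
The high-quality type prefers to separate.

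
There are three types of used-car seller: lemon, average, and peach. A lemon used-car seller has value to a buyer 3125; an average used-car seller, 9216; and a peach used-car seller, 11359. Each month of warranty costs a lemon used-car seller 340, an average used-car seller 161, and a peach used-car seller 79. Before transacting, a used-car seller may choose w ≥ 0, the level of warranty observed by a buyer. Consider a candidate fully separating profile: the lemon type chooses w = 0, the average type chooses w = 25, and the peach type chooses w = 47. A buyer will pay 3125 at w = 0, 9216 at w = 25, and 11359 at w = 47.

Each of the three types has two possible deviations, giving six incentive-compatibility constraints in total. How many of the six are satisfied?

Average (own payoff 9216 − 161×25 = 5191): to w=0 gives 3125 → no gain ✓; to w=47 gives 11359 − 161×47 = 3792 → no gain ✓.
Peach (own payoff 11359 − 79×47 = 7646): to w=0 gives 3125 → no gain ✓; to w=25 gives 9216 − 79×25 = 7241 → no gain ✓.
Lemon (own payoff 3125): to w=25 gives 9216 − 340×25 = 716 → no gain ✓; to w=47 gives 11359 − 340×47 = -4621 → no gain ✓.
6 of the 6 constraints hold; this profile is a separating equilibrium.

6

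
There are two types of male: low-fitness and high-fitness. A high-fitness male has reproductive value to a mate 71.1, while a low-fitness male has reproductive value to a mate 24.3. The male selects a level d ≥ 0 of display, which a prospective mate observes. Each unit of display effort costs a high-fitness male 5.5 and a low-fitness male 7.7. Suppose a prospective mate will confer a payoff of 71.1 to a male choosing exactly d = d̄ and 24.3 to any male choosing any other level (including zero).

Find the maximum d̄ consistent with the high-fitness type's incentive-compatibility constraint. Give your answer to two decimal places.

8.51

Choosing d̄ yields the high-fitness type 71.1 − 5.5·d̄; choosing zero yields 24.3.
The high-fitness type is indifferent at 71.1 − 5.5·d̄ = 24.3, i.e. d̄ = (71.1 − 24.3) / 5.5 ≈ 8.51.
For any d̄ above 8.51 the high-fitness type would rather pool at zero, so separation collapses.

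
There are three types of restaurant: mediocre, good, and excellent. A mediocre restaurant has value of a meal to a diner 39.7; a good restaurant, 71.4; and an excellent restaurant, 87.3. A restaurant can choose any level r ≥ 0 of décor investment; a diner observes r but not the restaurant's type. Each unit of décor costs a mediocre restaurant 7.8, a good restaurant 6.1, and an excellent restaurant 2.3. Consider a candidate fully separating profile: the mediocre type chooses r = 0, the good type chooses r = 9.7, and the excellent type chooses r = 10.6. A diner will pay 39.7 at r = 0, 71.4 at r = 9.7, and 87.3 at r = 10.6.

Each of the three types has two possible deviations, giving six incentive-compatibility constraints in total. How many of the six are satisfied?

4

Mediocre (own payoff 39.7): to r=9.7 gives 71.4 − 7.8×9.7 = -4.26 → no gain ✓; to r=10.6 gives 87.3 − 7.8×10.6 = 4.62 → no gain ✓.
Excellent (own payoff 87.3 − 2.3×10.6 = 62.92): to r=0 gives 39.7 → no gain ✓; to r=9.7 gives 71.4 − 2.3×9.7 = 49.09 → no gain ✓.
Good (own payoff 71.4 − 6.1×9.7 = 12.23): to r=0 gives 39.7 → profitable ✗; to r=10.6 gives 87.3 − 6.1×10.6 = 22.64 → profitable ✗.
4 of the 6 constraints hold; not an equilibrium.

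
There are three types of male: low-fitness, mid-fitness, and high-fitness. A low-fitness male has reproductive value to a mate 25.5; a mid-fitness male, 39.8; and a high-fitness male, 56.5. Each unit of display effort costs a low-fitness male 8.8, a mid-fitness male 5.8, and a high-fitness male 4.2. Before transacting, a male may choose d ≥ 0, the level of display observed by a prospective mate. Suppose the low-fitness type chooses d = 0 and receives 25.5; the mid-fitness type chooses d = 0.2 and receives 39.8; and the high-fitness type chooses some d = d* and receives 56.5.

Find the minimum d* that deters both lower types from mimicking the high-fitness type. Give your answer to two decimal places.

Mid-fitness type (on-path payoff 39.8 − 5.8×0.2 = 38.64) won't mimic when 38.64 ≥ 56.5 − 5.8·d*, i.e. d* ≥ 3.08.
Low-fitness type (on-path payoff 25.5) won't mimic when 25.5 ≥ 56.5 − 8.8·d*, i.e. d* ≥ 3.52.
Both must hold, so d* = max(3.52, 3.08) = 3.52. The low-fitness type's constraint binds.

3.52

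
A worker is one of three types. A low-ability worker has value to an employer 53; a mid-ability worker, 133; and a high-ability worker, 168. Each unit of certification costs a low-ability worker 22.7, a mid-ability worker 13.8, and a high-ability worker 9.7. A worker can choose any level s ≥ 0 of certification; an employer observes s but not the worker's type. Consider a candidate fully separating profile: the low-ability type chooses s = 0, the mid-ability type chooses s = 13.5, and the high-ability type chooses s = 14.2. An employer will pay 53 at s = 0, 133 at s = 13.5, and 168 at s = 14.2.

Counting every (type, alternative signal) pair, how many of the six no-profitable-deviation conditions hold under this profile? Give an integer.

3

Mid-ability (own payoff 133 − 13.8×13.5 = -53.3): to s=0 gives 53 → profitable ✗; to s=14.2 gives 168 − 13.8×14.2 = -27.96 → profitable ✗.
High-ability (own payoff 168 − 9.7×14.2 = 30.26): to s=0 gives 53 → profitable ✗; to s=13.5 gives 133 − 9.7×13.5 = 2.05 → no gain ✓.
Low-ability (own payoff 53): to s=13.5 gives 133 − 22.7×13.5 = -173.45 → no gain ✓; to s=14.2 gives 168 − 22.7×14.2 = -154.34 → no gain ✓.
3 of the 6 constraints hold; not an equilibrium.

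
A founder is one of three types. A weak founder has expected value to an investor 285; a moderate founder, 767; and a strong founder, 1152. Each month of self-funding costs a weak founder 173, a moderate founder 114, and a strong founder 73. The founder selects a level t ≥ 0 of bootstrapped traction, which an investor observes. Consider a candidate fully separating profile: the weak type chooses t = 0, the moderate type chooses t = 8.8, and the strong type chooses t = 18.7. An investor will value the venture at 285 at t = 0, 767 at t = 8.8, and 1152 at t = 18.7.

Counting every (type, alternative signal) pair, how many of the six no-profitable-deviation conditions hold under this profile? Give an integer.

Weak (own payoff 285): to t=8.8 gives 767 − 173×8.8 = -755.4 → no gain ✓; to t=18.7 gives 1152 − 173×18.7 = -2083.1 → no gain ✓.
Strong (own payoff 1152 − 73×18.7 = -213.1): to t=0 gives 285 → profitable ✗; to t=8.8 gives 767 − 73×8.8 = 124.6 → profitable ✗.
Moderate (own payoff 767 − 114×8.8 = -236.2): to t=0 gives 285 → profitable ✗; to t=18.7 gives 1152 − 114×18.7 = -979.8 → no gain ✓.
3 of the 6 constraints hold; not an equilibrium.

3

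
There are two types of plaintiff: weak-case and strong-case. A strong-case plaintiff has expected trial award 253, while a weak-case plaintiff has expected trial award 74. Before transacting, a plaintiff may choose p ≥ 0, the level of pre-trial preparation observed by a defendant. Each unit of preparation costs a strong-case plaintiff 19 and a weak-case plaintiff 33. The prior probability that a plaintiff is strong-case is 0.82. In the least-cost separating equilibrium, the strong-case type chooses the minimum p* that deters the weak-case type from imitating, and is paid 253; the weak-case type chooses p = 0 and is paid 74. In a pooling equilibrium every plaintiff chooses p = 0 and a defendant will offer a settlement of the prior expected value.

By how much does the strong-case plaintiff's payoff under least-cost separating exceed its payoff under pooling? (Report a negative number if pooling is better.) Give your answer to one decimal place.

Least-cost separating signal: p* solves 74 = 253 − 33·p*, so p* = (253 − 74)/33 ≈ 5.4242.
Strong-case type's separating payoff: 253 − 19 × p* = 253 − 19 × (253 − 74)/33 = 253 − 3401/33 ≈ 149.939.
Pooling payoff: 0.82 × 253 + 0.18 × 74 = 220.78.
Difference: 149.939 − 220.78 = -70.841, i.e. -70.8 to one decimal place.
The strong-case type would prefer the pooling outcome.

-70.8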